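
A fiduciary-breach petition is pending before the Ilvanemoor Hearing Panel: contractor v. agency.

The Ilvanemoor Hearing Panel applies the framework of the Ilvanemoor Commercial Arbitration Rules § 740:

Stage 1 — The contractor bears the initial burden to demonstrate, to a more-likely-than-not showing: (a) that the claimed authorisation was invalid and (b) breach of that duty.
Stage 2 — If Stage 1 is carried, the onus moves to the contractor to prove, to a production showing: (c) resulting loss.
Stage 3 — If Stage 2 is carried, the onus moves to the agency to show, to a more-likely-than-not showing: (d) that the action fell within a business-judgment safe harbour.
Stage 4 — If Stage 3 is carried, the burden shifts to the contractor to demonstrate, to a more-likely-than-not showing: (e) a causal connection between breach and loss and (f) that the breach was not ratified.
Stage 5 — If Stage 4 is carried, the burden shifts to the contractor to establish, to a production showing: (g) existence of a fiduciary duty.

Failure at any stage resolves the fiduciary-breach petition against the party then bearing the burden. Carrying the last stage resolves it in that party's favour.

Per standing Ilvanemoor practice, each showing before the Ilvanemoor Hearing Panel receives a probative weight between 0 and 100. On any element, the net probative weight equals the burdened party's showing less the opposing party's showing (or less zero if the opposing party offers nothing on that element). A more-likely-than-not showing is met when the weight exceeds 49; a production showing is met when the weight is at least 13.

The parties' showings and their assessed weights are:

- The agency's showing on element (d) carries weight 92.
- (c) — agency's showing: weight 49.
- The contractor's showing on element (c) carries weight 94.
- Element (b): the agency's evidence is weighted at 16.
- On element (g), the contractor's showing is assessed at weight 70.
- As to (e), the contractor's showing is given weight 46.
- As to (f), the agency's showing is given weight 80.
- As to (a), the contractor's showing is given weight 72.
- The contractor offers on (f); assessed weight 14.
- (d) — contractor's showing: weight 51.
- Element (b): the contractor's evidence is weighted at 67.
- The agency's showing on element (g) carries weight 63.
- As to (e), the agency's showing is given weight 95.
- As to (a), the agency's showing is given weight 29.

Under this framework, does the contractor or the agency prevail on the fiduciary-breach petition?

agency

At Stage 1 the contractor must meet a more-likely-than-not showing (weight exceeds 49): on (a) the weight is 72 less the opposing 29 gives net 43, which does not exceed 49, so (a) does not meet the standard; on (b) the weight is 67 less the opposing 16 gives net 51, which does exceed 49, so (b) meets the standard.
  Not every element is met, so the contractor fails to carry Stage 1.
So the agency prevails.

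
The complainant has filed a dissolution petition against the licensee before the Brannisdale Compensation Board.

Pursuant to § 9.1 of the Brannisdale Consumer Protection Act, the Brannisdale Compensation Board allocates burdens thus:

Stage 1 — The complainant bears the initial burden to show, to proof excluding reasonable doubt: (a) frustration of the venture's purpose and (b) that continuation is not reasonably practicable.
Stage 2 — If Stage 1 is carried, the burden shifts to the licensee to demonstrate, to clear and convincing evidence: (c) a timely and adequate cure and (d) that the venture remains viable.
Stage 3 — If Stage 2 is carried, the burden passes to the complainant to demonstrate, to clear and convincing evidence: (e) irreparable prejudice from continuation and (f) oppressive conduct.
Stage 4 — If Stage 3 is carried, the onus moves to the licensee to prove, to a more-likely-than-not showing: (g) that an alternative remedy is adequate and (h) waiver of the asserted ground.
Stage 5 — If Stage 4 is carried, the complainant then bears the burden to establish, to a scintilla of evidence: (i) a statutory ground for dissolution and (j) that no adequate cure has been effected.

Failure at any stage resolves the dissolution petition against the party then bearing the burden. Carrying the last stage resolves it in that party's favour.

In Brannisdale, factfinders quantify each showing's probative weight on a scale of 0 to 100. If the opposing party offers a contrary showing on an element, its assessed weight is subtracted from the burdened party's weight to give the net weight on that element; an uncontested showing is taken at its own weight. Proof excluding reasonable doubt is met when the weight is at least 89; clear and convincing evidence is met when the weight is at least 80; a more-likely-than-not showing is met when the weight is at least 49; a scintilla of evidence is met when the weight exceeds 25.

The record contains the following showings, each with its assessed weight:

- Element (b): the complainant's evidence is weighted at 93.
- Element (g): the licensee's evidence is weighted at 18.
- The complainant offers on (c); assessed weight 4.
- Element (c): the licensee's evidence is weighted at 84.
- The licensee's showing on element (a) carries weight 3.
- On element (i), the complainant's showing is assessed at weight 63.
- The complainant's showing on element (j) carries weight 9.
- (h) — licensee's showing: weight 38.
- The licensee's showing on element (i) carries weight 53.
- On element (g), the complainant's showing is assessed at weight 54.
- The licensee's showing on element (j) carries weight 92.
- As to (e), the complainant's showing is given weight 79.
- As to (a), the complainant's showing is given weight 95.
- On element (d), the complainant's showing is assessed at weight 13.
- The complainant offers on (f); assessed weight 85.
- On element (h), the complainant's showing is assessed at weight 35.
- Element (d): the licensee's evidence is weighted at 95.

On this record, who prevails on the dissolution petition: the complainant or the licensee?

licensee

At Stage 1 the complainant must meet proof excluding reasonable doubt (weight is at least 89): on (a) the weight is 95 less the opposing 3 gives net 92, which does reach 89, so (a) meets the standard; on (b) the weight is 93, which does reach 89, so (b) meets the standard.
  Stage 1 carried; the burden shifts to the licensee.
At Stage 2 the licensee must meet clear and convincing evidence (weight is at least 80): on (c) the weight is 84 less the opposing 4 gives net 80, which does reach 80, so (c) meets the standard; on (d) the weight is 95 less the opposing 13 gives net 82, ≥ 80, so (d) meets the standard.
  All elements met. The burden passes to the complainant.
At Stage 3 the complainant must meet clear and convincing evidence (weight is at least 80): on (e) the weight is 79, < 80, so (e) does not meet the standard; on (f) the weight is 85, which does reach 80, so (f) meets the standard.
  Stage 3 not carried; the complainant fails its burden.
The licensee prevails.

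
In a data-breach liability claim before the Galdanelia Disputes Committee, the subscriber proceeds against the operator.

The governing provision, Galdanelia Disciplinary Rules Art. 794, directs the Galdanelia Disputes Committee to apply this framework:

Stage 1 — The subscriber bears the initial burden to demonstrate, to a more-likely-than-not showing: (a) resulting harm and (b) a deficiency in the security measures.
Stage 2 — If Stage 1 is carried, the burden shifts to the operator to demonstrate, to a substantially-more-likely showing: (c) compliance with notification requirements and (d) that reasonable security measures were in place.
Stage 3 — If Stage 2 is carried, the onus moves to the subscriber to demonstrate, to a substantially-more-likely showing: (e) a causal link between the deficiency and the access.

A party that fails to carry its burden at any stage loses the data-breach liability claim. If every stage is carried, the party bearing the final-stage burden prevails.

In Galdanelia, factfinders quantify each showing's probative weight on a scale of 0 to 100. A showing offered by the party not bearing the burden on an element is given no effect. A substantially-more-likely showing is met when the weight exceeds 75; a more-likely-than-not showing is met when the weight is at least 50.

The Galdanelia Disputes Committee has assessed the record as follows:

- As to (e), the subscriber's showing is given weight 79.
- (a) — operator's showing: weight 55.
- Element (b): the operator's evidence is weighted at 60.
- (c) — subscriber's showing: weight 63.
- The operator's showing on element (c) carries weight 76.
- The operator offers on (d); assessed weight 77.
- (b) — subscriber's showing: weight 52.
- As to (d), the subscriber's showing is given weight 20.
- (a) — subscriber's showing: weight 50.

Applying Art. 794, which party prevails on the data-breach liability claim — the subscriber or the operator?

subscriber

At Stage 1 the subscriber must meet a more-likely-than-not showing (weight is at least 50): on (a) the weight is 50 (the operator's 55 is given no effect), which does reach 50, so (a) meets the standard; on (b) the weight is 52 (the operator's 60 is given no effect), ≥ 50, so (b) meets the standard.
  Stage 1 carried; the burden shifts to the operator.
At Stage 2 the operator must meet a substantially-more-likely showing (weight exceeds 75): on (c) the weight is 76 (the subscriber's 63 is given no effect), > 75, so (c) meets the standard; on (d) the weight is 77 (the subscriber's 20 is given no effect), which does exceed 75, so (d) meets the standard.
  Stage 2 carried; the burden shifts to the subscriber.
At Stage 3 the subscriber must meet a substantially-more-likely showing (weight exceeds 75): on (e) the weight is 79, which does exceed 75, so (e) meets the standard.
  All elements met at the final stage.
With every stage satisfied, the subscriber prevails.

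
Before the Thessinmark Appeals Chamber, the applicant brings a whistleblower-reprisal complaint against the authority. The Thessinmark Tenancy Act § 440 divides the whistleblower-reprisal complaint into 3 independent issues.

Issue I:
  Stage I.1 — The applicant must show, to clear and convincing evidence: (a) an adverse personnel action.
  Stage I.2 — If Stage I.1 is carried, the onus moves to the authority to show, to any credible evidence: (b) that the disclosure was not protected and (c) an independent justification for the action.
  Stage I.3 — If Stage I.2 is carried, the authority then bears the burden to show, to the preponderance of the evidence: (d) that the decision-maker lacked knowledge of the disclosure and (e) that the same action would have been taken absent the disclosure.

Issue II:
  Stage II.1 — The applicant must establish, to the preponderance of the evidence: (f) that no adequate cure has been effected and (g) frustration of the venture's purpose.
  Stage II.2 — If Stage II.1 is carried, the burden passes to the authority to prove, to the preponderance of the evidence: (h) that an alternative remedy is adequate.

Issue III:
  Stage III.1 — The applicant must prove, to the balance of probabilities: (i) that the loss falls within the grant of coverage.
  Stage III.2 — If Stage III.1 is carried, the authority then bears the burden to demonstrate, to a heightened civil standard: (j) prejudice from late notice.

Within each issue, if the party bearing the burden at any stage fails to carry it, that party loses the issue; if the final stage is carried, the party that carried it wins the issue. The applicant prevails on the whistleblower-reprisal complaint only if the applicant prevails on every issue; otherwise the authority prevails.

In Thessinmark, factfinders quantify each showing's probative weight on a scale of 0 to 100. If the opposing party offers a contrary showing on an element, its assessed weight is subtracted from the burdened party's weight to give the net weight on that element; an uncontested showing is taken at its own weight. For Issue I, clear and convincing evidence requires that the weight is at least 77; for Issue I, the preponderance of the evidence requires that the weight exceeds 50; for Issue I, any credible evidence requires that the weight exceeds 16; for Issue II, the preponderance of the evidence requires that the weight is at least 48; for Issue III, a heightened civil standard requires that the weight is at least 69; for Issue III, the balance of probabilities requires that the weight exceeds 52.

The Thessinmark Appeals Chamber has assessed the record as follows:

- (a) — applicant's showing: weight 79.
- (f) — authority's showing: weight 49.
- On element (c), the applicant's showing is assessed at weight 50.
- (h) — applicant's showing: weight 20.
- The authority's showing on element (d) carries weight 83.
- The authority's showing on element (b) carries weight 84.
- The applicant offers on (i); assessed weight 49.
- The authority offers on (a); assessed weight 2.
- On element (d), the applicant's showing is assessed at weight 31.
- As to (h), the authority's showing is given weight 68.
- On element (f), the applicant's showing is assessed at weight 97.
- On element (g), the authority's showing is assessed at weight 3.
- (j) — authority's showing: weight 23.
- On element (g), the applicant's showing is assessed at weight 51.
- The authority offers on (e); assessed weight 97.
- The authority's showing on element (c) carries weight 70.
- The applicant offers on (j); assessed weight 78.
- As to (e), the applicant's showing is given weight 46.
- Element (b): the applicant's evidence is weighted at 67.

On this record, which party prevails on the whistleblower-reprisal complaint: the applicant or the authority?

— Issue I —
Stage I.1 (applicant, clear and convincing evidence, weight is at least 77): (a) net 79−2=77 ≥ 77 — meets.
  Stage I.1 carried; the burden shifts to the authority.
Stage I.2 (authority, any credible evidence, weight exceeds 16): (b) net 84−67=17 > 16 — meets; (c) net 70−50=20 > 16 — meets.
  All elements met. The authority retains the burden for Stage I.3.
Stage I.3 (authority, the preponderance of the evidence, weight exceeds 50): (d) net 83−31=52 > 50 — meets; (e) net 97−46=51 > 50 — meets.
  All elements met at the final stage.
With every stage satisfied, the authority prevails on this issue.
— Issue II —
Stage II.1 — burden on applicant; standard: the preponderance of the evidence (weight is at least 48).
    (f): 97 − 49 = 48 ≥ 48 [met]
    (g): 51 − 3 = 48 ≥ 48 [met]
  Stage II.1 carried; the burden shifts to the authority.
Stage II.2 — burden on authority; standard: the preponderance of the evidence (weight is at least 48).
    (h): 68 − 20 = 48 ≥ 48 [met]
  The authority carries the last stage.
With every stage satisfied, the authority prevails on this issue.
— Issue III —
Stage III.1 — burden on applicant; standard: the balance of probabilities (weight exceeds 52).
    (i): 49 ≤ 52 [not met]
  Stage III.1 not carried; the applicant fails its burden.
So the authority prevails on this issue.
Per-issue: Issue I → authority; Issue II → authority; Issue III → authority. The applicant must prevail on every issue; overall, the authority prevails.

authority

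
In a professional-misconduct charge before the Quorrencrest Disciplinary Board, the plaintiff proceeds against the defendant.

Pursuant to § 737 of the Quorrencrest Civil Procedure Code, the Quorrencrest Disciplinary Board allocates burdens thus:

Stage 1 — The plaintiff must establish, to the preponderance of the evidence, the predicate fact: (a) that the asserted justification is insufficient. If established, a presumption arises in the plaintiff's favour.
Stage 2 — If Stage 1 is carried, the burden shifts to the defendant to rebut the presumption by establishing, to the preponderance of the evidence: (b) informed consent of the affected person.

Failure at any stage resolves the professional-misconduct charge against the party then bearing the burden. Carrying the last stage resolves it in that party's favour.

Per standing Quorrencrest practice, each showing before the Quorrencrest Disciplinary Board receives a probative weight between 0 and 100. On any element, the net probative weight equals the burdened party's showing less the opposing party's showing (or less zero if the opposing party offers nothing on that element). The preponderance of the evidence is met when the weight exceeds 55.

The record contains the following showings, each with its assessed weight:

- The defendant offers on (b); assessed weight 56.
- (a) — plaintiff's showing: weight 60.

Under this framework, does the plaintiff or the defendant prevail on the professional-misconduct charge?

defendant

Stage 1 (plaintiff, the preponderance of the evidence, weight exceeds 55): (a) 60 > 55 — meets.
  Stage 1 carried; the burden shifts to the defendant.
Stage 2 (defendant, the preponderance of the evidence, weight exceeds 55): (b) 56 > 55 — meets.
  The defendant carries the last stage.
Every stage carried; the defendant prevails.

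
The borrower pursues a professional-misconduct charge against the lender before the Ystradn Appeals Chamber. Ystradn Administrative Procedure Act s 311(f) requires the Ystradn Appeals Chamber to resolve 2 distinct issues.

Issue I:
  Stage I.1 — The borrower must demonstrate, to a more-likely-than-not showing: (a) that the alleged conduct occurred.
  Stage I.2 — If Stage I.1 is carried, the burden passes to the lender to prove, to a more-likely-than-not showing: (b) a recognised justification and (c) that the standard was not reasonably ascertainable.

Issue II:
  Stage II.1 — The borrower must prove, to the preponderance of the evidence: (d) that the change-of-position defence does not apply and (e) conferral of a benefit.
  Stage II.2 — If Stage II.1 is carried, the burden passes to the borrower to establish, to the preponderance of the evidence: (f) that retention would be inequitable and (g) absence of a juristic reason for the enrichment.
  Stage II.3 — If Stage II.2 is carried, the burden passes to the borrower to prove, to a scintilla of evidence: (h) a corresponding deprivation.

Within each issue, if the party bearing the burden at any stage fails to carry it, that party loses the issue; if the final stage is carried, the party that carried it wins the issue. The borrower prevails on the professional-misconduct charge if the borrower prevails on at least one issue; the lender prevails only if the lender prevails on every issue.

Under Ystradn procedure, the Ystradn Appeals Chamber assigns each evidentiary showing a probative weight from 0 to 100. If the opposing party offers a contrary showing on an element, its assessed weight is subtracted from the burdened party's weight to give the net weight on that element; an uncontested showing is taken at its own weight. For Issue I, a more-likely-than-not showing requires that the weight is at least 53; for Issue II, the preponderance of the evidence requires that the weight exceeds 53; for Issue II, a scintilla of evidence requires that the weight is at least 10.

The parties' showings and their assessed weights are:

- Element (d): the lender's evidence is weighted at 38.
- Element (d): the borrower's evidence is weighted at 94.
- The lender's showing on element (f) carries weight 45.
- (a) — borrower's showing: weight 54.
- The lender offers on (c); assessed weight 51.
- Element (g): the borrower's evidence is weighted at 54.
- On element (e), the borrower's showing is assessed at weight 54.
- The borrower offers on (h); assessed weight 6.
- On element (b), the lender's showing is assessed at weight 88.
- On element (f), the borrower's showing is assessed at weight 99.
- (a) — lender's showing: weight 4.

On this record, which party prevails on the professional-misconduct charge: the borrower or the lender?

— Issue I —
Stage I.1 (borrower, a more-likely-than-not showing, weight is at least 53): (a) net 54−4=50 < 53 — fails.
  Not every element is met, so the borrower fails to carry Stage I.1.
The lender prevails on this issue.
— Issue II —
At Stage II.1 the borrower must meet the preponderance of the evidence (weight exceeds 53): on (d) the weight is 94 less the opposing 38 gives net 56, which does exceed 53, so (d) meets the standard; on (e) the weight is 54, which does exceed 53, so (e) meets the standard.
  Stage II.1 is satisfied; the borrower continues to bear the burden.
At Stage II.2 the borrower must meet the preponderance of the evidence (weight exceeds 53): on (f) the weight is 99 less the opposing 45 gives net 54, which does exceed 53, so (f) meets the standard; on (g) the weight is 54, > 53, so (g) meets the standard.
  Stage II.2 carried; the burden remains with the borrower.
At Stage II.3 the borrower must meet a scintilla of evidence (weight is at least 10): on (h) the weight is 6, which does not reach 10, so (h) does not meet the standard.
  Not every element is met, so the borrower fails to carry Stage II.3.
The lender prevails on this issue.
Per-issue: Issue I → lender; Issue II → lender. The borrower must prevail on at least one issue; overall, the lender prevails.

lender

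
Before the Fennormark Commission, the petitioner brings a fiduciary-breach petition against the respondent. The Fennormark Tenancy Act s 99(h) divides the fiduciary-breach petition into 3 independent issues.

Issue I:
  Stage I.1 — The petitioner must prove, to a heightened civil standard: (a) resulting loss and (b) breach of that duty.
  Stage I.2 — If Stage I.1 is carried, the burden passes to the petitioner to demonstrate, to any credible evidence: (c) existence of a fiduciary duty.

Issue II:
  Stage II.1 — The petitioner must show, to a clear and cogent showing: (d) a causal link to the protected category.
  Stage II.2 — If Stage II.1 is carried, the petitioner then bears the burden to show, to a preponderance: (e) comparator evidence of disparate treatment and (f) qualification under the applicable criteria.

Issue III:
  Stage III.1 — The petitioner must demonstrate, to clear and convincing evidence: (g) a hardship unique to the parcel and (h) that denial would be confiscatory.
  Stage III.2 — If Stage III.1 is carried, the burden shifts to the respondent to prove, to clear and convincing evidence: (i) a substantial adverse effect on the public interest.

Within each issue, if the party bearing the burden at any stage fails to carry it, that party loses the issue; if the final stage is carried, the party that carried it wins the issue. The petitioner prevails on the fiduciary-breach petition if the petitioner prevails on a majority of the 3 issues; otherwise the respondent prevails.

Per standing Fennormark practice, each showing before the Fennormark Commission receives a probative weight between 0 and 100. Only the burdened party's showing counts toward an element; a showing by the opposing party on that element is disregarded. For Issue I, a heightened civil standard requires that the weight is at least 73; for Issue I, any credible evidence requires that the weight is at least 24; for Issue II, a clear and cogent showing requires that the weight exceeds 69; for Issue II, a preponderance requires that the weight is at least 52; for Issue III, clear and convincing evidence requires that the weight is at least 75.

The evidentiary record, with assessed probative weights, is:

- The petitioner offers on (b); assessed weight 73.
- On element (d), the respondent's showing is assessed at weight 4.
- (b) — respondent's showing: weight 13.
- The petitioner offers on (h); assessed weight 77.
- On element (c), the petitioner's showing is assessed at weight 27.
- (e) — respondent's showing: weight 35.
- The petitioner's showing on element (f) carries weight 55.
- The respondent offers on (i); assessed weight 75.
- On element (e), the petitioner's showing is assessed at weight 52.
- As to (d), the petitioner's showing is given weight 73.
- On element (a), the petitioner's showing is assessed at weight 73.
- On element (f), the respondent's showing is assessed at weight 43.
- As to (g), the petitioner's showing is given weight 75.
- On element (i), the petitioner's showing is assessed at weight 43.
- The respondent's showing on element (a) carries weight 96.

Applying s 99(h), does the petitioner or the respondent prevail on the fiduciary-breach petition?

— Issue I —
Stage I.1 (petitioner, a heightened civil standard, weight is at least 73): (a) 73 (respondent's 96 disregarded) ≥ 73 — meets; (b) 73 (respondent's 13 disregarded) ≥ 73 — meets.
  Stage I.1 carried; the burden remains with the petitioner.
Stage I.2 (petitioner, any credible evidence, weight is at least 24): (c) 27 ≥ 24 — meets.
  The petitioner carries the last stage.
All stages carried — the petitioner prevails on this issue.
— Issue II —
Stage II.1 — burden on petitioner; standard: a clear and cogent showing (weight exceeds 69).
    (d): 73 (respondent's 4 disregarded) > 69 [met]
  Stage II.1 carried; the burden remains with the petitioner.
Stage II.2 — burden on petitioner; standard: a preponderance (weight is at least 52).
    (e): 52 (respondent's 35 disregarded) ≥ 52 [met]
    (f): 55 (respondent's 43 disregarded) ≥ 52 [met]
  All elements met at the final stage.
With every stage satisfied, the petitioner prevails on this issue.
— Issue III —
Stage III.1 (petitioner, clear and convincing evidence, weight is at least 75): (g) 75 ≥ 75 — meets; (h) 77 ≥ 75 — meets.
  The petitioner carries Stage III.1; the respondent now bears the burden.
Stage III.2 (respondent, clear and convincing evidence, weight is at least 75): (i) 75 (petitioner's 43 disregarded) ≥ 75 — meets.
  Stage III.2 carried; the final stage is satisfied.
With every stage satisfied, the respondent prevails on this issue.
Per-issue: Issue I → petitioner; Issue II → petitioner; Issue III → respondent. The petitioner must prevail on a majority of issues; overall, the petitioner prevails.

petitioner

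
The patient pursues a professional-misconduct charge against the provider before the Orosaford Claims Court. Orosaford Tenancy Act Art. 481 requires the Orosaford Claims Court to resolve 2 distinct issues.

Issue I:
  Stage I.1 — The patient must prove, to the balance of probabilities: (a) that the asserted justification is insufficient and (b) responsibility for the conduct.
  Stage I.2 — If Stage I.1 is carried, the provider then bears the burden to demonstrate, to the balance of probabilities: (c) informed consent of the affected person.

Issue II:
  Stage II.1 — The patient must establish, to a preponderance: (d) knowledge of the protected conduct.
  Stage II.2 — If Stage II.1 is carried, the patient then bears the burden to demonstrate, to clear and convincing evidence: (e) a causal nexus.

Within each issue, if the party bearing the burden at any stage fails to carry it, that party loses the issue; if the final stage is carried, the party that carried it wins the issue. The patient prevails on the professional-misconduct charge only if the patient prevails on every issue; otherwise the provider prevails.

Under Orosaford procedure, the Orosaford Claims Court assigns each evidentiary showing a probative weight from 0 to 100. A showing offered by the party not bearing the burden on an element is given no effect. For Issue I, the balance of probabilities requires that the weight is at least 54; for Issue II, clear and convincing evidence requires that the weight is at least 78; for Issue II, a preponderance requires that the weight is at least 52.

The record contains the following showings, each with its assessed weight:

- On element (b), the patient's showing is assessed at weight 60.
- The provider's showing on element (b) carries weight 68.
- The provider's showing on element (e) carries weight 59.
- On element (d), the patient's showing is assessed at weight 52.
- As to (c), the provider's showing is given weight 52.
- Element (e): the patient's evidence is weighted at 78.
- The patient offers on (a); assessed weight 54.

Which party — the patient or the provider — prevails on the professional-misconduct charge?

— Issue I —
Stage I.1 (patient, the balance of probabilities, weight is at least 54): (a) 54 ≥ 54 — meets; (b) 60 (provider's 68 disregarded) ≥ 54 — meets.
  Stage I.1 is satisfied; the onus moves to the provider.
Stage I.2 (provider, the balance of probabilities, weight is at least 54): (c) 52 < 54 — fails.
  Stage I.2 not carried; the provider fails its burden.
The analysis ends at Stage I.2; the patient prevails on this issue.
— Issue II —
Stage II.1 — burden on patient; standard: a preponderance (weight is at least 52).
    (d): 52 ≥ 52 [met]
  Stage II.1 is satisfied; the patient continues to bear the burden.
Stage II.2 — burden on patient; standard: clear and convincing evidence (weight is at least 78).
    (e): 78 (provider's 59 disregarded) ≥ 78 [met]
  Stage II.2 carried; the final stage is satisfied.
All stages carried — the patient prevails on this issue.
Per-issue: Issue I → patient; Issue II → patient. The patient must prevail on every issue; overall, the patient prevails.

patient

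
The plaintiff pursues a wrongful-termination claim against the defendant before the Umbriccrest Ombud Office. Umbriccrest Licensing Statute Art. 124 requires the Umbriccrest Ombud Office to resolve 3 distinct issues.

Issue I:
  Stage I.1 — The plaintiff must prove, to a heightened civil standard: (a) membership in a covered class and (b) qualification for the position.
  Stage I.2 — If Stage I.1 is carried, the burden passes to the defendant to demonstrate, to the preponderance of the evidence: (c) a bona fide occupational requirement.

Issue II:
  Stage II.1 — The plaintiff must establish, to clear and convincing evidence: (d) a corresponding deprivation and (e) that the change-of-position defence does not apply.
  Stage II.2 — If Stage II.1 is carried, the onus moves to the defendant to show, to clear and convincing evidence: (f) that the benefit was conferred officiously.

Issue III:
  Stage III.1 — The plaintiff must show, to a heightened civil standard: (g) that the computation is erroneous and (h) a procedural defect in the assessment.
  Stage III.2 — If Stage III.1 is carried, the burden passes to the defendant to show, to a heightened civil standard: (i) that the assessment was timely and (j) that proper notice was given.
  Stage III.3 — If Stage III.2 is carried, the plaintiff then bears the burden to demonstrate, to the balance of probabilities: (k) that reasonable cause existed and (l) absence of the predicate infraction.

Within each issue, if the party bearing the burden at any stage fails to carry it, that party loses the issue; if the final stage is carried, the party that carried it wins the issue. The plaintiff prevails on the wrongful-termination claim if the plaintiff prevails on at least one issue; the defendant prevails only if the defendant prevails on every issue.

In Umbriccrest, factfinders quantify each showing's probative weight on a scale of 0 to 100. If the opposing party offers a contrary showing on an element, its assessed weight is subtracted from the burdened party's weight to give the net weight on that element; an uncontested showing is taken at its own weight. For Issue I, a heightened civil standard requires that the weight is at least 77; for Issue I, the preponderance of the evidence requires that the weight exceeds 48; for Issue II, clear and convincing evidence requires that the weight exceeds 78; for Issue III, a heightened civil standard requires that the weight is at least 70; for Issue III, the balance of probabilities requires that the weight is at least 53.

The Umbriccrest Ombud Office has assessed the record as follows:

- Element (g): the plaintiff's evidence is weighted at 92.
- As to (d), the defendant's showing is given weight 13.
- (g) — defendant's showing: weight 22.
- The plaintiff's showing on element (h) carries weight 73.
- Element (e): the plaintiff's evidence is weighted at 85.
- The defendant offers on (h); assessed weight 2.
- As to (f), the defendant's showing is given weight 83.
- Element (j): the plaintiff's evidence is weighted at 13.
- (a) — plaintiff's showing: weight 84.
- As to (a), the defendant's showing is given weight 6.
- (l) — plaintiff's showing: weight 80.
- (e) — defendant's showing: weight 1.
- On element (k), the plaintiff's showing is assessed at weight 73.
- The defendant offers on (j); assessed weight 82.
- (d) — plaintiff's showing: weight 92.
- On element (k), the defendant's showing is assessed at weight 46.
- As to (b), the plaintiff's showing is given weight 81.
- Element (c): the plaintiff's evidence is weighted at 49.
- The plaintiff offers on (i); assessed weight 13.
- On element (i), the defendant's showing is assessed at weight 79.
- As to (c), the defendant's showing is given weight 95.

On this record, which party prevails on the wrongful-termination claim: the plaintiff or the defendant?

plaintiff

— Issue I —
Stage I.1 (plaintiff, a heightened civil standard, weight is at least 77): (a) net 84−6=78 ≥ 77 — meets; (b) 81 ≥ 77 — meets.
  The plaintiff carries Stage I.1; the defendant now bears the burden.
Stage I.2 (defendant, the preponderance of the evidence, weight exceeds 48): (c) net 95−49=46 ≤ 48 — fails.
  Not every element is met, so the defendant fails to carry Stage I.2.
So the plaintiff prevails on this issue.
— Issue II —
At Stage II.1 the plaintiff must meet clear and convincing evidence (weight exceeds 78): on (d) the weight is 92 less the opposing 13 gives net 79, which does exceed 78, so (d) meets the standard; on (e) the weight is 85 less the opposing 1 gives net 84, > 78, so (e) meets the standard.
  Stage II.1 carried; the burden shifts to the defendant.
At Stage II.2 the defendant must meet clear and convincing evidence (weight exceeds 78): on (f) the weight is 83, which does exceed 78, so (f) meets the standard.
  The defendant carries the last stage.
Every stage carried; the defendant prevails on this issue.
— Issue III —
At Stage III.1 the plaintiff must meet a heightened civil standard (weight is at least 70): on (g) the weight is 92 less the opposing 22 gives net 70, which does reach 70, so (g) meets the standard; on (h) the weight is 73 less the opposing 2 gives net 71, which does reach 70, so (h) meets the standard.
  Stage III.1 is satisfied; the onus moves to the defendant.
At Stage III.2 the defendant must meet a heightened civil standard (weight is at least 70): on (i) the weight is 79 less the opposing 13 gives net 66, < 70, so (i) does not meet the standard; on (j) the weight is 82 less the opposing 13 gives net 69, which does not reach 70, so (j) does not meet the standard.
  Not every element is met, so the defendant fails to carry Stage III.2.
The analysis ends at Stage III.2; the plaintiff prevails on this issue.
Per-issue: Issue I → plaintiff; Issue II → defendant; Issue III → plaintiff. The plaintiff must prevail on at least one issue; overall, the plaintiff prevails.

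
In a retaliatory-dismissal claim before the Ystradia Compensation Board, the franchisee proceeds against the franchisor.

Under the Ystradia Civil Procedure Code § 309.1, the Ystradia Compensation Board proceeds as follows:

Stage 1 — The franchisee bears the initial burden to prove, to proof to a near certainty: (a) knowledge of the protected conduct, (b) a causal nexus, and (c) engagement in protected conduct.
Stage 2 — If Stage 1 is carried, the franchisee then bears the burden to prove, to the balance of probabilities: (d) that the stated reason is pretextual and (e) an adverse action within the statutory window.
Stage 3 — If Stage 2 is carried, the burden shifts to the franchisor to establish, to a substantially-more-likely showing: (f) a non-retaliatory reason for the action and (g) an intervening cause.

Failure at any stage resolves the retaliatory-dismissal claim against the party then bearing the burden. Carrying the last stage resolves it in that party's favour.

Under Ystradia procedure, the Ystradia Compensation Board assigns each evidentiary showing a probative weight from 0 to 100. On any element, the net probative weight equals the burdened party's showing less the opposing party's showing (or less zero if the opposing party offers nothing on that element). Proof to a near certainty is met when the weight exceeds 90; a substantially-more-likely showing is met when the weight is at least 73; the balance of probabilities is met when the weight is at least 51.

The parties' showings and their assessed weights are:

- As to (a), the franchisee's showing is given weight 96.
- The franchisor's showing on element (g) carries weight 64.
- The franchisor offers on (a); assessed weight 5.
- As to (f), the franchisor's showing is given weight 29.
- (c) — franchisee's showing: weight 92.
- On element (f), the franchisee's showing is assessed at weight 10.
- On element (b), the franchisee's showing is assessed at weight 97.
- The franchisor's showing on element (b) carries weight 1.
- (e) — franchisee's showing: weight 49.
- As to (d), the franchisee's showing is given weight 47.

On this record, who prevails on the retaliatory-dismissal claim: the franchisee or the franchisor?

franchisor

Stage 1 (franchisee, proof to a near certainty, weight exceeds 90): (a) net 96−5=91 > 90 — meets; (b) net 97−1=96 > 90 — meets; (c) 92 > 90 — meets.
  All elements met. The franchisee retains the burden for Stage 2.
Stage 2 (franchisee, the balance of probabilities, weight is at least 51): (d) 47 < 51 — fails; (e) 49 < 51 — fails.
  Not every element is met, so the franchisee fails to carry Stage 2.
The analysis ends at Stage 2; the franchisor prevails.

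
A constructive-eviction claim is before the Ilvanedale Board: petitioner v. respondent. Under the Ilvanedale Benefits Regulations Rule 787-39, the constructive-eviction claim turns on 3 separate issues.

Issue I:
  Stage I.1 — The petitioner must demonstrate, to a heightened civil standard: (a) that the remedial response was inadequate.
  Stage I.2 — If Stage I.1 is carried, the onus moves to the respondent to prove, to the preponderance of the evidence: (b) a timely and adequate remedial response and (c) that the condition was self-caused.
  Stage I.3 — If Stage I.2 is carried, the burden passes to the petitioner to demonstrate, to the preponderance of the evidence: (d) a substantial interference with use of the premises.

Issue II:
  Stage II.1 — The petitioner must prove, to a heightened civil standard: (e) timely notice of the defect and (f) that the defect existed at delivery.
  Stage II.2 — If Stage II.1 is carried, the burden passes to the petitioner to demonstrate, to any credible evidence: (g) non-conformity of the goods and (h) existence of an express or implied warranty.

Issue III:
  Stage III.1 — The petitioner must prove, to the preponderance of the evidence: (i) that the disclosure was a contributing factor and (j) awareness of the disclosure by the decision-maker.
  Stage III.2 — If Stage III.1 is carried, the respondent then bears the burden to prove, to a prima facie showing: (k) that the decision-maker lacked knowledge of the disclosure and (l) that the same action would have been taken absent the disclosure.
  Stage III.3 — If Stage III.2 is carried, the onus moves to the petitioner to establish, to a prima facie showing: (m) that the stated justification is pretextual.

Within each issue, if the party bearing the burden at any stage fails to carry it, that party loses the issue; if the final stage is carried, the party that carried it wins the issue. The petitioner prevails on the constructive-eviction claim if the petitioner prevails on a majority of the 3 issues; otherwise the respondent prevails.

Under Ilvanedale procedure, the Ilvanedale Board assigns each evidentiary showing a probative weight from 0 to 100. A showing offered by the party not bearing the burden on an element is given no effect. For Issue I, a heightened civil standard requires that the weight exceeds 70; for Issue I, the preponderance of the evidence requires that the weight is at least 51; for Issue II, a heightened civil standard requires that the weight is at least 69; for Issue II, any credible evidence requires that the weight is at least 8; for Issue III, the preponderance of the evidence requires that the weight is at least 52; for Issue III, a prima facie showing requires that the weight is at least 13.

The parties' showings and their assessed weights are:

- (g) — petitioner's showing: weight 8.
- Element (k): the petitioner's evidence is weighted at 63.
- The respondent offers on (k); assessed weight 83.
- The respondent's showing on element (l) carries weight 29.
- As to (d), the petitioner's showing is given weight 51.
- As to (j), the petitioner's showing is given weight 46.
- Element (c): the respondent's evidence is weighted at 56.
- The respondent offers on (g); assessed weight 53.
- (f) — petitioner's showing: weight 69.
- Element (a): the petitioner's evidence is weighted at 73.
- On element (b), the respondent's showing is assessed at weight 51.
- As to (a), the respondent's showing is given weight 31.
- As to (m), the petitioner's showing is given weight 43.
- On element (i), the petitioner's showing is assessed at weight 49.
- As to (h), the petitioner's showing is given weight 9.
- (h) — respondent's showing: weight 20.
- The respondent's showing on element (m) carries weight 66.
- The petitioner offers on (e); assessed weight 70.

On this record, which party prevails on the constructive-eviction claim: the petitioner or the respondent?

petitioner

— Issue I —
Stage I.1 (petitioner, a heightened civil standard, weight exceeds 70): (a) 73 (respondent's 31 disregarded) > 70 — meets.
  Stage I.1 is satisfied; the onus moves to the respondent.
Stage I.2 (respondent, the preponderance of the evidence, weight is at least 51): (b) 51 ≥ 51 — meets; (c) 56 ≥ 51 — meets.
  All elements met. The burden passes to the petitioner.
Stage I.3 (petitioner, the preponderance of the evidence, weight is at least 51): (d) 51 ≥ 51 — meets.
  The petitioner carries the last stage.
Every stage carried; the petitioner prevails on this issue.
— Issue II —
Stage II.1 (petitioner, a heightened civil standard, weight is at least 69): (e) 70 ≥ 69 — meets; (f) 69 ≥ 69 — meets.
  Stage II.1 is satisfied; the petitioner continues to bear the burden.
Stage II.2 (petitioner, any credible evidence, weight is at least 8): (g) 8 (respondent's 53 disregarded) ≥ 8 — meets; (h) 9 (respondent's 20 disregarded) ≥ 8 — meets.
  All elements met at the final stage.
All stages carried — the petitioner prevails on this issue.
— Issue III —
At Stage III.1 the petitioner must meet the preponderance of the evidence (weight is at least 52): on (i) the weight is 49, < 52, so (i) does not meet the standard; on (j) the weight is 46, < 52, so (j) does not meet the standard.
  The petitioner does not carry Stage III.1.
So the respondent prevails on this issue.
Per-issue: Issue I → petitioner; Issue II → petitioner; Issue III → respondent. The petitioner must prevail on a majority of issues; overall, the petitioner prevails.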